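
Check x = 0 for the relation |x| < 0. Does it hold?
x = 0: LHS = |0| = 0; 0 < 0 — FAILS

The relation fails at x = 0, so x = 0 is a counterexample.

Answer: No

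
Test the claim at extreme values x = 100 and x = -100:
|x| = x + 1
x = 100: LHS = |100| = 100, RHS = 100 + 1 = 101; 100 = 101 — FAILS
x = -100: LHS = |-100| = 100, RHS = (-100) + 1 = -99; 100 = -99 — FAILS

Answer: No, fails for both x = 100 and x = -100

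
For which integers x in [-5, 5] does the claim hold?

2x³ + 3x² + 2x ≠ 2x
Holds for: {-5, -4, -3, -2, -1, 1, 2, 3, 4, 5}
Fails for: {0}

Answer: {-5, -4, -3, -2, -1, 1, 2, 3, 4, 5}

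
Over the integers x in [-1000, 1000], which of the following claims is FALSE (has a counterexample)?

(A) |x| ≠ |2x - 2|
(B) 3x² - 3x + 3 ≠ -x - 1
(A) x = 2: LHS = |2| = 2, RHS = |2·2 - 2| = |2| = 2; 2 ≠ 2 — FAILS

(B) Over all integers in [-1000, 1000], LHS − RHS is always positive; it is smallest at x = 0, where it equals 4:
x = 0: LHS = 3·0² - 3·0 + 3 = 3, RHS = -0 - 1 = -1; 3 ≠ -1 — holds
At the ends of the range:
x = -1000: LHS = 3·(-1000)² - 3·(-1000) + 3 = 3003003, RHS = -(-1000) - 1 = 999; 3003003 ≠ 999 — holds
x = 1000: LHS = 3·1000² - 3·1000 + 3 = 2997003, RHS = -1000 - 1 = -1001; 2997003 ≠ -1001 — holds
Hence LHS − RHS is never 0, i.e. the two sides are never equal, so the relation holds for every integer in [-1000, 1000].

Only (A) has a counterexample.

Answer: A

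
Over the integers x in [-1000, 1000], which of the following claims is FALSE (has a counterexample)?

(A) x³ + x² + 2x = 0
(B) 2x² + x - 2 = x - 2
(A) x = 1: LHS = 1³ + 1² + 2·1 = 4; 4 = 0 — FAILS
(B) x = 1: LHS = 2·1² + 1 - 2 = 1, RHS = 1 - 2 = -1; 1 = -1 — FAILS

Answer: Both A and B are false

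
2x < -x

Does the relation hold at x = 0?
x = 0: LHS = 2·0 = 0, RHS = -0 = 0; 0 < 0 — FAILS

The relation fails at x = 0, so x = 0 is a counterexample.

Answer: No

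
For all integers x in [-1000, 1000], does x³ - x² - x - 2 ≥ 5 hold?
The claim fails at x = 0:
x = 0: LHS = 0³ - 0² - 0 - 2 = -2; -2 ≥ 5 — FAILS

Because a single integer refutes it, the statement is false.

Answer: False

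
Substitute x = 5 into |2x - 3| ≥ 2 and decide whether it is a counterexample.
Substitute x = 5 into the relation:
x = 5: LHS = |2·5 - 3| = |7| = 7; 7 ≥ 2 — holds

The claim holds here, so x = 5 is not a counterexample. (A counterexample exists elsewhere, e.g. x = 1.)

Answer: No, x = 5 is not a counterexample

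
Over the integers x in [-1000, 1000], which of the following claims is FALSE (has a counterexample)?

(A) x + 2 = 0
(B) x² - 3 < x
(A) x = 0: LHS = 0 + 2 = 2; 2 = 0 — FAILS
(B) x = -2: LHS = (-2)² - 3 = 1; 1 < -2 — FAILS

Answer: Both A and B are false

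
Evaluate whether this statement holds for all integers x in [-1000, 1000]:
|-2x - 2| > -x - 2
Over all integers in [-1000, 1000], LHS − RHS is smallest at x = -1, where it equals 1:
x = -1: LHS = |-2·(-1) - 2| = |0| = 0, RHS = -(-1) - 2 = -1; 0 > -1 — holds
At the ends of the range:
x = -1000: LHS = |-2·(-1000) - 2| = |1998| = 1998, RHS = -(-1000) - 2 = 998; 1998 > 998 — holds
x = 1000: LHS = |-2·1000 - 2| = |-2002| = 2002, RHS = -1000 - 2 = -1002; 2002 > -1002 — holds
Hence LHS − RHS is never zero or negative, i.e. LHS > RHS throughout, so the relation holds for every integer in [-1000, 1000].

No counterexample exists.

Answer: True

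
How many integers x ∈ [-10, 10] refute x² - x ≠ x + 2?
Track d = LHS − RHS over the integers in [-10, 10]. Equality would need d = 0, but d changes sign only between consecutive integers, jumping over 0:
x = -1: LHS = (-1)² - (-1) = 2, RHS = (-1) + 2 = 1; 2 ≠ 1 — holds  (d = 1)
x = 0: LHS = 0² - 0 = 0, RHS = 0 + 2 = 2; 0 ≠ 2 — holds  (d = -2)
x = 2: LHS = 2² - 2 = 2, RHS = 2 + 2 = 4; 2 ≠ 4 — holds  (d = -2)
x = 3: LHS = 3² - 3 = 6, RHS = 3 + 2 = 5; 6 ≠ 5 — holds  (d = 1)
Away from these crossings d keeps a constant sign, and checking every integer in [-10, 10] confirms d ≠ 0 throughout. Hence the two sides are never equal, so the relation holds for every integer in [-10, 10].

No counterexample appears in that range.

Answer: 0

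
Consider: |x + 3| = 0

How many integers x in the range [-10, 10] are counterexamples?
Counterexamples in [-10, 10]: {-10, -9, -8, -7, -6, -5, -4, -2, -1, 0, 1, 2, 3, 4, 5, 6, 7, 8, 9, 10}.

Counting them gives 20 values.

Answer: 20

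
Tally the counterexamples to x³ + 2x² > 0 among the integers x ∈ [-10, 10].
Counterexamples in [-10, 10]: {-10, -9, -8, -7, -6, -5, -4, -3, -2, 0}.

Counting them gives 10 values.

Answer: 10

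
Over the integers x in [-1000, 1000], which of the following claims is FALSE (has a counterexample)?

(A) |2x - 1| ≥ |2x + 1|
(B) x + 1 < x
(A) x = 1: LHS = |2·1 - 1| = |1| = 1, RHS = |2·1 + 1| = |3| = 3; 1 ≥ 3 — FAILS
(B) x = 0: LHS = 0 + 1 = 1; 1 < 0 — FAILS

Answer: Both A and B are false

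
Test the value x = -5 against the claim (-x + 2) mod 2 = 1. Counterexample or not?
Substitute x = -5 into the relation:
x = -5: LHS = (-(-5) + 2) mod 2 = 7 mod 2 = 1; 1 = 1 — holds

The claim holds here, so x = -5 is not a counterexample. (A counterexample exists elsewhere, e.g. x = 0.)

Answer: No, x = -5 is not a counterexample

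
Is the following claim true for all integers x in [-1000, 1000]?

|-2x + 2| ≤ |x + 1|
The claim fails at x = 0:
x = 0: LHS = |-2·0 + 2| = |2| = 2, RHS = |0 + 1| = |1| = 1; 2 ≤ 1 — FAILS

Because a single integer refutes it, the statement is false.

Answer: False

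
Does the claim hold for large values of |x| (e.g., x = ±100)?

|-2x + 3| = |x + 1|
x = 100: LHS = |-2·100 + 3| = |-197| = 197, RHS = |100 + 1| = |101| = 101; 197 = 101 — FAILS
x = -100: LHS = |-2·(-100) + 3| = |203| = 203, RHS = |(-100) + 1| = |-99| = 99; 203 = 99 — FAILS

Answer: No, fails for both x = 100 and x = -100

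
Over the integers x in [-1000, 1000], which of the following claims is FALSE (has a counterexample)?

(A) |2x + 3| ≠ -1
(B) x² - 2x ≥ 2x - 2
(A) An absolute value is never negative, so the left side is ≥ 0 for every x, while the right side is -1. Tightest case in [-1000, 1000] is x = -1:
x = -1: LHS = |2·(-1) + 3| = |1| = 1; 1 ≠ -1 — holds
Hence LHS − RHS is never 0, i.e. the two sides are never equal, so the relation holds for every integer in [-1000, 1000].

(B) x = 1: LHS = 1² - 2·1 = -1, RHS = 2·1 - 2 = 0; -1 ≥ 0 — FAILS

Only (B) has a counterexample.

Answer: B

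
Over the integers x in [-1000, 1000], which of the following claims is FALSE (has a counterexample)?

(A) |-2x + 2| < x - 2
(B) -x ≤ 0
(A) x = 0: LHS = |-2·0 + 2| = |2| = 2, RHS = 0 - 2 = -2; 2 < -2 — FAILS
(B) x = -1: LHS = -(-1) = 1; 1 ≤ 0 — FAILS

Answer: Both A and B are false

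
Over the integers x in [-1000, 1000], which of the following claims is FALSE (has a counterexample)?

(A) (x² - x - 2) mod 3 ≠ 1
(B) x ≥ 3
(A) x = 0: LHS = (0² - 0 - 2) mod 3 = (-2) mod 3 = 1; 1 ≠ 1 — FAILS
(B) x = 0: 0 ≥ 3 — FAILS

Answer: Both A and B are false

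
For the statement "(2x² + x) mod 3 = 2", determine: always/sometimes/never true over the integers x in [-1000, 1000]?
For a polynomial with integer coefficients, its value mod 3 depends only on x mod 3, so it suffices to check one representative of each residue class, x = 0, 1, 2:
x = 0: LHS = (2·0² + 0) mod 3 = 0 mod 3 = 0; 0 = 2 — FAILS
x = 1: LHS = (2·1² + 1) mod 3 = 3 mod 3 = 0; 0 = 2 — FAILS
x = 2: LHS = (2·2² + 2) mod 3 = 10 mod 3 = 1; 1 = 2 — FAILS
The relation fails in every residue class, so the claimed relation (=) fails for every integer in [-1000, 1000].

No integer in the range satisfies it.

Answer: Never true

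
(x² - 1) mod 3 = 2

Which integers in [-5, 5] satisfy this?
Holds for: {-3, 0, 3}
Fails for: {-5, -4, -2, -1, 1, 2, 4, 5}

Answer: {-3, 0, 3}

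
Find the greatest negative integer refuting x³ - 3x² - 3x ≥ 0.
Testing negative integers from -1 downward:
x = -1: LHS = (-1)³ - 3·(-1)² - 3·(-1) = -1; -1 ≥ 0 — FAILS  ← closest negative counterexample to 0

Answer: x = -1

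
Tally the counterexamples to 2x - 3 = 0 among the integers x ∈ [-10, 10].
Counterexamples in [-10, 10]: {-10, -9, -8, -7, -6, -5, -4, -3, -2, -1, 0, 1, 2, 3, 4, 5, 6, 7, 8, 9, 10}.

Counting them gives 21 values.

Answer: 21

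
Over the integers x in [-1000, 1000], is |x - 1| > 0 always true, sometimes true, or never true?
Holds at x = 0: LHS = |0 - 1| = |-1| = 1; 1 > 0 — holds
Fails at x = 1: LHS = |1 - 1| = |0| = 0; 0 > 0 — FAILS
It is satisfied by some integers in the range but not all.

Answer: Sometimes true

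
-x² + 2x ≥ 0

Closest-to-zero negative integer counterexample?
Testing negative integers from -1 downward:
x = -1: LHS = -(-1)² + 2·(-1) = -3; -3 ≥ 0 — FAILS  ← closest negative counterexample to 0

Answer: x = -1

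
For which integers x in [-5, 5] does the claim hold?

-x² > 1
Over all integers in [-5, 5], LHS − RHS is largest at x = 0, where it equals -1:
x = 0: LHS = -0² = 0; 0 > 1 — FAILS
At the ends of the range:
x = -5: LHS = -(-5)² = -25; -25 > 1 — FAILS
x = 5: LHS = -5² = -25; -25 > 1 — FAILS
Hence LHS − RHS is never positive, i.e. LHS ≤ RHS throughout, so the claimed relation (>) fails for every integer in [-5, 5].

Answer: None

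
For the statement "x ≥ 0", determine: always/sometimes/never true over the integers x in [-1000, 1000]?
Holds at x = 0: 0 ≥ 0 — holds
Fails at x = -1: -1 ≥ 0 — FAILS
It is satisfied by some integers in the range but not all.

Answer: Sometimes true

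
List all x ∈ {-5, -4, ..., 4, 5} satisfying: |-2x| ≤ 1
Holds for: {0}
Fails for: {-5, -4, -3, -2, -1, 1, 2, 3, 4, 5}

Answer: {0}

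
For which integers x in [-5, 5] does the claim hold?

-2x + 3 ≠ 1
Holds for: {-5, -4, -3, -2, -1, 0, 2, 3, 4, 5}
Fails for: {1}

Answer: {-5, -4, -3, -2, -1, 0, 2, 3, 4, 5}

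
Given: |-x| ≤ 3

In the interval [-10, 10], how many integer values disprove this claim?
Counterexamples in [-10, 10]: {-10, -9, -8, -7, -6, -5, -4, 4, 5, 6, 7, 8, 9, 10}.

Counting them gives 14 values.

Answer: 14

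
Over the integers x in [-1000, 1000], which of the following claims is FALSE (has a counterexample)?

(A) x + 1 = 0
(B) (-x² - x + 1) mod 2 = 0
(A) x = 0: LHS = 0 + 1 = 1; 1 = 0 — FAILS
(B) x = 0: LHS = (-0² - 0 + 1) mod 2 = 1 mod 2 = 1; 1 = 0 — FAILS

Answer: Both A and B are false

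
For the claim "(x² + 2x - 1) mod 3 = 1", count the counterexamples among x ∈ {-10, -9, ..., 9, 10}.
Counterexamples in [-10, 10]: {-9, -8, -6, -5, -3, -2, 0, 1, 3, 4, 6, 7, 9, 10}.

Counting them gives 14 values.

Answer: 14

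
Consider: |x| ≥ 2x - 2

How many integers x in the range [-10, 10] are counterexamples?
Counterexamples in [-10, 10]: {3, 4, 5, 6, 7, 8, 9, 10}.

Counting them gives 8 values.

Answer: 8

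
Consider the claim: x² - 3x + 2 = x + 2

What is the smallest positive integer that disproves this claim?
Testing positive integers:
x = 1: LHS = 1² - 3·1 + 2 = 0, RHS = 1 + 2 = 3; 0 = 3 — FAILS  ← smallest positive counterexample

Answer: x = 1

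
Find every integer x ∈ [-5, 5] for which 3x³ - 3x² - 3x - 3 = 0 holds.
Track d = LHS − RHS over the integers in [-5, 5]. Equality would need d = 0, but d changes sign only between consecutive integers, jumping over 0:
x = 1: LHS = 3·1³ - 3·1² - 3·1 - 3 = -6; -6 = 0 — FAILS  (d = -6)
x = 2: LHS = 3·2³ - 3·2² - 3·2 - 3 = 3; 3 = 0 — FAILS  (d = 3)
Away from these crossings d keeps a constant sign, and checking every integer in [-5, 5] confirms d ≠ 0 throughout. Hence the two sides are never equal, so the claimed relation (=) fails for every integer in [-5, 5].

Answer: None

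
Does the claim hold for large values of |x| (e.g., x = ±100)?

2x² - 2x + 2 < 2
x = 100: LHS = 2·100² - 2·100 + 2 = 19802; 19802 < 2 — FAILS
x = -100: LHS = 2·(-100)² - 2·(-100) + 2 = 20202; 20202 < 2 — FAILS

Answer: No, fails for both x = 100 and x = -100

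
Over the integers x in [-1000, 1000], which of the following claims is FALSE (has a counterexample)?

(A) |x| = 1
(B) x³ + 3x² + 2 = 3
(A) x = 0: LHS = |0| = 0; 0 = 1 — FAILS
(B) x = 0: LHS = 0³ + 3·0² + 2 = 2; 2 = 3 — FAILS

Answer: Both A and B are false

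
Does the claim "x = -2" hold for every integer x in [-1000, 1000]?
The claim fails at x = 0:
x = 0: 0 = -2 — FAILS

Because a single integer refutes it, the statement is false.

Answer: False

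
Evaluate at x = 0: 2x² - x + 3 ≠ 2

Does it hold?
x = 0: LHS = 2·0² - 0 + 3 = 3; 3 ≠ 2 — holds

The relation is satisfied at x = 0.

Answer: Yes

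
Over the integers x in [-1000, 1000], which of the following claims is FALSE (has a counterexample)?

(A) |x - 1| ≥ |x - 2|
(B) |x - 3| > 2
(A) x = 0: LHS = |0 - 1| = |-1| = 1, RHS = |0 - 2| = |-2| = 2; 1 ≥ 2 — FAILS
(B) x = 1: LHS = |1 - 3| = |-2| = 2; 2 > 2 — FAILS

Answer: Both A and B are false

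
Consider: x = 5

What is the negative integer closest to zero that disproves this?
Testing negative integers from -1 downward:
x = -1: -1 = 5 — FAILS  ← closest negative counterexample to 0

Answer: x = -1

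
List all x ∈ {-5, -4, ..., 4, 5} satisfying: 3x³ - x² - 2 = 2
Track d = LHS − RHS over the integers in [-5, 5]. Equality would need d = 0, but d changes sign only between consecutive integers, jumping over 0:
x = 1: LHS = 3·1³ - 1² - 2 = 0; 0 = 2 — FAILS  (d = -2)
x = 2: LHS = 3·2³ - 2² - 2 = 18; 18 = 2 — FAILS  (d = 16)
Away from these crossings d keeps a constant sign, and checking every integer in [-5, 5] confirms d ≠ 0 throughout. Hence the two sides are never equal, so the claimed relation (=) fails for every integer in [-5, 5].

Answer: None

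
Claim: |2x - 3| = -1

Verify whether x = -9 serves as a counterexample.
Substitute x = -9 into the relation:
x = -9: LHS = |2·(-9) - 3| = |-21| = 21; 21 = -1 — FAILS

Since the claim fails at x = -9, this value is a counterexample.

Answer: Yes, x = -9 is a counterexample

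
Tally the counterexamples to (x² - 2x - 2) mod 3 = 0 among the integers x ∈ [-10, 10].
Counterexamples in [-10, 10]: {-10, -9, -7, -6, -4, -3, -1, 0, 2, 3, 5, 6, 8, 9}.

Counting them gives 14 values.

Answer: 14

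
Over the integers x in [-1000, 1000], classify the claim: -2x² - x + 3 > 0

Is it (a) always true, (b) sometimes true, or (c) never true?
Holds at x = 0: LHS = -2·0² - 0 + 3 = 3; 3 > 0 — holds
Fails at x = 1: LHS = -2·1² - 1 + 3 = 0; 0 > 0 — FAILS
It is satisfied by some integers in the range but not all.

Answer: Sometimes true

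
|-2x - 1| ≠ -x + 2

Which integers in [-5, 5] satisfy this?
Holds for: {-5, -4, -2, -1, 0, 1, 2, 3, 4, 5}
Fails for: {-3}

Answer: {-5, -4, -2, -1, 0, 1, 2, 3, 4, 5}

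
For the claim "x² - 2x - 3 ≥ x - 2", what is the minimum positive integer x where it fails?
Testing positive integers:
x = 1: LHS = 1² - 2·1 - 3 = -4, RHS = 1 - 2 = -1; -4 ≥ -1 — FAILS  ← smallest positive counterexample

Answer: x = 1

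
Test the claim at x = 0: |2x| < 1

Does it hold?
x = 0: LHS = |2·0| = |0| = 0; 0 < 1 — holds

The relation is satisfied at x = 0.

Answer: Yes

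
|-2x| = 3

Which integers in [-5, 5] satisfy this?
Track d = LHS − RHS over the integers in [-5, 5]. Equality would need d = 0, but d changes sign only between consecutive integers, jumping over 0:
x = -2: LHS = |-2·(-2)| = |4| = 4; 4 = 3 — FAILS  (d = 1)
x = -1: LHS = |-2·(-1)| = |2| = 2; 2 = 3 — FAILS  (d = -1)
x = 1: LHS = |-2·1| = |-2| = 2; 2 = 3 — FAILS  (d = -1)
x = 2: LHS = |-2·2| = |-4| = 4; 4 = 3 — FAILS  (d = 1)
Away from these crossings d keeps a constant sign, and checking every integer in [-5, 5] confirms d ≠ 0 throughout. Hence the two sides are never equal, so the claimed relation (=) fails for every integer in [-5, 5].

Answer: None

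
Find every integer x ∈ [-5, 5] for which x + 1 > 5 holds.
Holds for: {5}
Fails for: {-5, -4, -3, -2, -1, 0, 1, 2, 3, 4}

Answer: {5}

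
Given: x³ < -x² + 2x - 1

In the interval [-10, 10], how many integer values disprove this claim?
Counterexamples in [-10, 10]: {-2, -1, 0, 1, 2, 3, 4, 5, 6, 7, 8, 9, 10}.

Counting them gives 13 values.

Answer: 13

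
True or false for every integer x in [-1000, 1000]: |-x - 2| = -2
The claim fails at x = 0:
x = 0: LHS = |-0 - 2| = |-2| = 2; 2 = -2 — FAILS

Because a single integer refutes it, the statement is false.

Answer: False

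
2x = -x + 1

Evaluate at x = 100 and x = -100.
x = 100: LHS = 2·100 = 200, RHS = -100 + 1 = -99; 200 = -99 — FAILS
x = -100: LHS = 2·(-100) = -200, RHS = -(-100) + 1 = 101; -200 = 101 — FAILS

Answer: No, fails for both x = 100 and x = -100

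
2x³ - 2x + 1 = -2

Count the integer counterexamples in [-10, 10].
Counterexamples in [-10, 10]: {-10, -9, -8, -7, -6, -5, -4, -3, -2, -1, 0, 1, 2, 3, 4, 5, 6, 7, 8, 9, 10}.

Counting them gives 21 values.

Answer: 21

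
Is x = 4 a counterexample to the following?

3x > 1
Substitute x = 4 into the relation:
x = 4: LHS = 3·4 = 12; 12 > 1 — holds

The claim holds here, so x = 4 is not a counterexample. (A counterexample exists elsewhere, e.g. x = 0.)

Answer: No, x = 4 is not a counterexample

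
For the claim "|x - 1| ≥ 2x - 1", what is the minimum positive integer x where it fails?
Testing positive integers:
x = 1: LHS = |1 - 1| = |0| = 0, RHS = 2·1 - 1 = 1; 0 ≥ 1 — FAILS  ← smallest positive counterexample

Answer: x = 1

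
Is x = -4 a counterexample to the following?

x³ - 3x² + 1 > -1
Substitute x = -4 into the relation:
x = -4: LHS = (-4)³ - 3·(-4)² + 1 = -111; -111 > -1 — FAILS

Since the claim fails at x = -4, this value is a counterexample.

Answer: Yes, x = -4 is a counterexample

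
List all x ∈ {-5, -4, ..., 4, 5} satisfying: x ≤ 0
Holds for: {-5, -4, -3, -2, -1, 0}
Fails for: {1, 2, 3, 4, 5}

Answer: {-5, -4, -3, -2, -1, 0}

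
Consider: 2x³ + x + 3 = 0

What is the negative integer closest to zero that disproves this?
Testing negative integers from -1 downward:
x = -1: LHS = 2·(-1)³ + (-1) + 3 = 0; 0 = 0 — holds
x = -2: LHS = 2·(-2)³ + (-2) + 3 = -15; -15 = 0 — FAILS  ← closest negative counterexample to 0

Answer: x = -2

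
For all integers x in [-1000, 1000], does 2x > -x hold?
The claim fails at x = 0:
x = 0: LHS = 2·0 = 0, RHS = -0 = 0; 0 > 0 — FAILS

Because a single integer refutes it, the statement is false.

Answer: False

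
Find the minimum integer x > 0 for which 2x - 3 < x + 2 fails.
Testing positive integers:
x = 1: LHS = 2·1 - 3 = -1, RHS = 1 + 2 = 3; -1 < 3 — holds
x = 2: LHS = 2·2 - 3 = 1, RHS = 2 + 2 = 4; 1 < 4 — holds
x = 3: LHS = 2·3 - 3 = 3, RHS = 3 + 2 = 5; 3 < 5 — holds
x = 4: LHS = 2·4 - 3 = 5, RHS = 4 + 2 = 6; 5 < 6 — holds
x = 5: LHS = 2·5 - 3 = 7, RHS = 5 + 2 = 7; 7 < 7 — FAILS  ← smallest positive counterexample

Answer: x = 5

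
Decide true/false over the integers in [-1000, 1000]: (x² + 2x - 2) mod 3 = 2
The claim fails at x = 0:
x = 0: LHS = (0² + 2·0 - 2) mod 3 = (-2) mod 3 = 1; 1 = 2 — FAILS

Because a single integer refutes it, the statement is false.

Answer: False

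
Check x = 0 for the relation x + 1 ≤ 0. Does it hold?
x = 0: LHS = 0 + 1 = 1; 1 ≤ 0 — FAILS

The relation fails at x = 0, so x = 0 is a counterexample.

Answer: No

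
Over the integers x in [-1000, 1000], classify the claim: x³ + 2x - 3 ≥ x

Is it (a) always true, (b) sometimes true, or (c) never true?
Holds at x = 2: LHS = 2³ + 2·2 - 3 = 9; 9 ≥ 2 — holds
Fails at x = 0: LHS = 0³ + 2·0 - 3 = -3; -3 ≥ 0 — FAILS
It is satisfied by some integers in the range but not all.

Answer: Sometimes true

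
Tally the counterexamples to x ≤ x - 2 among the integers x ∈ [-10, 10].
Counterexamples in [-10, 10]: {-10, -9, -8, -7, -6, -5, -4, -3, -2, -1, 0, 1, 2, 3, 4, 5, 6, 7, 8, 9, 10}.

Counting them gives 21 values.

Answer: 21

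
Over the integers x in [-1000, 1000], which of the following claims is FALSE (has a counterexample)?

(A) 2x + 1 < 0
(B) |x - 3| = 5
(A) x = 0: LHS = 2·0 + 1 = 1; 1 < 0 — FAILS
(B) x = 0: LHS = |0 - 3| = |-3| = 3; 3 = 5 — FAILS

Answer: Both A and B are false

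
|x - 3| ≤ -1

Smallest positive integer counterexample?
Testing positive integers:
x = 1: LHS = |1 - 3| = |-2| = 2; 2 ≤ -1 — FAILS  ← smallest positive counterexample

Answer: x = 1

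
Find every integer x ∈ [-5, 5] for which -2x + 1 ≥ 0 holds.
Holds for: {-5, -4, -3, -2, -1, 0}
Fails for: {1, 2, 3, 4, 5}

Answer: {-5, -4, -3, -2, -1, 0}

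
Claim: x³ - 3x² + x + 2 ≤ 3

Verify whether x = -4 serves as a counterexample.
Substitute x = -4 into the relation:
x = -4: LHS = (-4)³ - 3·(-4)² + (-4) + 2 = -114; -114 ≤ 3 — holds

The claim holds here, so x = -4 is not a counterexample. (A counterexample exists elsewhere, e.g. x = 3.)

Answer: No, x = -4 is not a counterexample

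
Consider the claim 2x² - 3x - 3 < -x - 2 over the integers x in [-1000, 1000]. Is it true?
The claim fails at x = -1:
x = -1: LHS = 2·(-1)² - 3·(-1) - 3 = 2, RHS = -(-1) - 2 = -1; 2 < -1 — FAILS

Because a single integer refutes it, the statement is false.

Answer: False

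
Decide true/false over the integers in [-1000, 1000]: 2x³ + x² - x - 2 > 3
The claim fails at x = 0:
x = 0: LHS = 2·0³ + 0² - 0 - 2 = -2; -2 > 3 — FAILS

Because a single integer refutes it, the statement is false.

Answer: False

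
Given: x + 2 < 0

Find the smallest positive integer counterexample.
Testing positive integers:
x = 1: LHS = 1 + 2 = 3; 3 < 0 — FAILS  ← smallest positive counterexample

Answer: x = 1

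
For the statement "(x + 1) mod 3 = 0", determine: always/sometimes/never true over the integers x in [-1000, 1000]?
Holds at x = -1: LHS = ((-1) + 1) mod 3 = 0 mod 3 = 0; 0 = 0 — holds
Fails at x = 0: LHS = (0 + 1) mod 3 = 1 mod 3 = 1; 1 = 0 — FAILS
It is satisfied by some integers in the range but not all.

Answer: Sometimes true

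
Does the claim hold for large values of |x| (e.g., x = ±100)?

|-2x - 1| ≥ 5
x = 100: LHS = |-2·100 - 1| = |-201| = 201; 201 ≥ 5 — holds
x = -100: LHS = |-2·(-100) - 1| = |199| = 199; 199 ≥ 5 — holds

Answer: Yes, holds for both x = 100 and x = -100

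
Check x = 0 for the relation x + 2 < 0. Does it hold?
x = 0: LHS = 0 + 2 = 2; 2 < 0 — FAILS

The relation fails at x = 0, so x = 0 is a counterexample.

Answer: No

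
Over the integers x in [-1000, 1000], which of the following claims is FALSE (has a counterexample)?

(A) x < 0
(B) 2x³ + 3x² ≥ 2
(A) x = 0: 0 < 0 — FAILS
(B) x = 0: LHS = 2·0³ + 3·0² = 0; 0 ≥ 2 — FAILS

Answer: Both A and B are false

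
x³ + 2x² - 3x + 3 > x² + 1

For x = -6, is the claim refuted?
Substitute x = -6 into the relation:
x = -6: LHS = (-6)³ + 2·(-6)² - 3·(-6) + 3 = -123, RHS = (-6)² + 1 = 37; -123 > 37 — FAILS

Since the claim fails at x = -6, this value is a counterexample.

Answer: Yes, x = -6 is a counterexample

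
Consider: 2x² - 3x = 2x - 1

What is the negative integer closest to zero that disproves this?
Testing negative integers from -1 downward:
x = -1: LHS = 2·(-1)² - 3·(-1) = 5, RHS = 2·(-1) - 1 = -3; 5 = -3 — FAILS  ← closest negative counterexample to 0

Answer: x = -1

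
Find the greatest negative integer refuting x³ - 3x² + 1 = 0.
Testing negative integers from -1 downward:
x = -1: LHS = (-1)³ - 3·(-1)² + 1 = -3; -3 = 0 — FAILS  ← closest negative counterexample to 0

Answer: x = -1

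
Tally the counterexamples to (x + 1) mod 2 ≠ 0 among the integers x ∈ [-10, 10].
Counterexamples in [-10, 10]: {-9, -7, -5, -3, -1, 1, 3, 5, 7, 9}.

Counting them gives 10 values.

Answer: 10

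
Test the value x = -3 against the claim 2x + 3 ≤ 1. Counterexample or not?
Substitute x = -3 into the relation:
x = -3: LHS = 2·(-3) + 3 = -3; -3 ≤ 1 — holds

The claim holds here, so x = -3 is not a counterexample. (A counterexample exists elsewhere, e.g. x = 0.)

Answer: No, x = -3 is not a counterexample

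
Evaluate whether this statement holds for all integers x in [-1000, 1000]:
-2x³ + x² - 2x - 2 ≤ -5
The claim fails at x = 0:
x = 0: LHS = -2·0³ + 0² - 2·0 - 2 = -2; -2 ≤ -5 — FAILS

Because a single integer refutes it, the statement is false.

Answer: False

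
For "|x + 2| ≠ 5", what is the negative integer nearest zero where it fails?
Testing negative integers from -1 downward:
(x = -1 through x = -1 all satisfy the relation; showing from x = -2.)
x = -2: LHS = |(-2) + 2| = |0| = 0; 0 ≠ 5 — holds
x = -3: LHS = |(-3) + 2| = |-1| = 1; 1 ≠ 5 — holds
x = -4: LHS = |(-4) + 2| = |-2| = 2; 2 ≠ 5 — holds
x = -5: LHS = |(-5) + 2| = |-3| = 3; 3 ≠ 5 — holds
x = -6: LHS = |(-6) + 2| = |-4| = 4; 4 ≠ 5 — holds
x = -7: LHS = |(-7) + 2| = |-5| = 5; 5 ≠ 5 — FAILS  ← closest negative counterexample to 0

Answer: x = -7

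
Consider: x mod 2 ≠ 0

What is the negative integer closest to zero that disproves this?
Testing negative integers from -1 downward:
x = -1: LHS = (-1) mod 2 = 1; 1 ≠ 0 — holds
x = -2: LHS = (-2) mod 2 = 0; 0 ≠ 0 — FAILS  ← closest negative counterexample to 0

Answer: x = -2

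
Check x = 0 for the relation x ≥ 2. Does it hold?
x = 0: 0 ≥ 2 — FAILS

The relation fails at x = 0, so x = 0 is a counterexample.

Answer: No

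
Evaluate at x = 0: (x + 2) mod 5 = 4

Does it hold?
x = 0: LHS = (0 + 2) mod 5 = 2 mod 5 = 2; 2 = 4 — FAILS

The relation fails at x = 0, so x = 0 is a counterexample.

Answer: No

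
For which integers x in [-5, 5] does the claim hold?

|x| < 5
Holds for: {-4, -3, -2, -1, 0, 1, 2, 3, 4}
Fails for: {-5, 5}

Answer: {-4, -3, -2, -1, 0, 1, 2, 3, 4}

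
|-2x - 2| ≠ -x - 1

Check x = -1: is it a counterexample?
Substitute x = -1 into the relation:
x = -1: LHS = |-2·(-1) - 2| = |0| = 0, RHS = -(-1) - 1 = 0; 0 ≠ 0 — FAILS

Since the claim fails at x = -1, this value is a counterexample.

Answer: Yes, x = -1 is a counterexample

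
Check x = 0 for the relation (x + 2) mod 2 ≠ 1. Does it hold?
x = 0: LHS = (0 + 2) mod 2 = 2 mod 2 = 0; 0 ≠ 1 — holds

The relation is satisfied at x = 0.

Answer: Yes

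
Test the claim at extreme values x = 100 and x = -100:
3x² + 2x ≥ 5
x = 100: LHS = 3·100² + 2·100 = 30200; 30200 ≥ 5 — holds
x = -100: LHS = 3·(-100)² + 2·(-100) = 29800; 29800 ≥ 5 — holds

Answer: Yes, holds for both x = 100 and x = -100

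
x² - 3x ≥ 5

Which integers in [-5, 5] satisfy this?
Holds for: {-5, -4, -3, -2, 5}
Fails for: {-1, 0, 1, 2, 3, 4}

Answer: {-5, -4, -3, -2, 5}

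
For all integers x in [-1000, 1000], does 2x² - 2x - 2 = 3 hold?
The claim fails at x = 0:
x = 0: LHS = 2·0² - 2·0 - 2 = -2; -2 = 3 — FAILS

Because a single integer refutes it, the statement is false.

Answer: False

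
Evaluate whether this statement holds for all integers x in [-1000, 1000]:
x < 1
The claim fails at x = 1:
x = 1: 1 < 1 — FAILS

Because a single integer refutes it, the statement is false.

Answer: False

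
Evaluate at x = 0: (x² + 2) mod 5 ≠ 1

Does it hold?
x = 0: LHS = (0² + 2) mod 5 = 2 mod 5 = 2; 2 ≠ 1 — holds

The relation is satisfied at x = 0.

Answer: Yes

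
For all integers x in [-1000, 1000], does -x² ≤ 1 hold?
Over all integers in [-1000, 1000], LHS − RHS is largest at x = 0, where it equals -1:
x = 0: LHS = -0² = 0; 0 ≤ 1 — holds
At the ends of the range:
x = -1000: LHS = -(-1000)² = -1000000; -1000000 ≤ 1 — holds
x = 1000: LHS = -1000² = -1000000; -1000000 ≤ 1 — holds
Hence LHS − RHS is never positive, i.e. LHS ≤ RHS throughout, so the relation holds for every integer in [-1000, 1000].

No counterexample exists.

Answer: True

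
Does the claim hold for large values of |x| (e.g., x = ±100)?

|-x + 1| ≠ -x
x = 100: LHS = |-100 + 1| = |-99| = 99; 99 ≠ -100 — holds
x = -100: LHS = |-(-100) + 1| = |101| = 101, RHS = -(-100) = 100; 101 ≠ 100 — holds

Answer: Yes, holds for both x = 100 and x = -100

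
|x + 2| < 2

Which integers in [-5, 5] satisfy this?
Holds for: {-3, -2, -1}
Fails for: {-5, -4, 0, 1, 2, 3, 4, 5}

Answer: {-3, -2, -1}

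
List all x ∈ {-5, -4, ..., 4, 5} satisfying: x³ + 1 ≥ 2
Holds for: {1, 2, 3, 4, 5}
Fails for: {-5, -4, -3, -2, -1, 0}

Answer: {1, 2, 3, 4, 5}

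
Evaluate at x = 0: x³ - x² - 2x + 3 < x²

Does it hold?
x = 0: LHS = 0³ - 0² - 2·0 + 3 = 3, RHS = 0² = 0; 3 < 0 — FAILS

The relation fails at x = 0, so x = 0 is a counterexample.

Answer: No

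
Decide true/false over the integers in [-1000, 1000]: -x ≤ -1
The claim fails at x = 0:
x = 0: LHS = -0 = 0; 0 ≤ -1 — FAILS

Because a single integer refutes it, the statement is false.

Answer: False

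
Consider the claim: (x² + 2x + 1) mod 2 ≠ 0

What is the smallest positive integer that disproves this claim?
Testing positive integers:
x = 1: LHS = (1² + 2·1 + 1) mod 2 = 4 mod 2 = 0; 0 ≠ 0 — FAILS  ← smallest positive counterexample

Answer: x = 1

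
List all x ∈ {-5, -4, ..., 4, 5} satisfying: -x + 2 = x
Holds for: {1}
Fails for: {-5, -4, -3, -2, -1, 0, 2, 3, 4, 5}

Answer: {1}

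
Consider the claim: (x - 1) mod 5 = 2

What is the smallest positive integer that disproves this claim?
Testing positive integers:
x = 1: LHS = (1 - 1) mod 5 = 0 mod 5 = 0; 0 = 2 — FAILS  ← smallest positive counterexample

Answer: x = 1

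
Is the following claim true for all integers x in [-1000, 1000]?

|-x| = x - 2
The claim fails at x = 0:
x = 0: LHS = |-0| = |0| = 0, RHS = 0 - 2 = -2; 0 = -2 — FAILS

Because a single integer refutes it, the statement is false.

Answer: False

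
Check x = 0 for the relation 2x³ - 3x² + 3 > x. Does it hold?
x = 0: LHS = 2·0³ - 3·0² + 3 = 3; 3 > 0 — holds

The relation is satisfied at x = 0.

Answer: Yes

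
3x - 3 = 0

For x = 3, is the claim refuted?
Substitute x = 3 into the relation:
x = 3: LHS = 3·3 - 3 = 6; 6 = 0 — FAILS

Since the claim fails at x = 3, this value is a counterexample.

Answer: Yes, x = 3 is a counterexample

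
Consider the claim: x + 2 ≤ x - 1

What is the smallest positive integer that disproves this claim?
Testing positive integers:
x = 1: LHS = 1 + 2 = 3, RHS = 1 - 1 = 0; 3 ≤ 0 — FAILS  ← smallest positive counterexample

Answer: x = 1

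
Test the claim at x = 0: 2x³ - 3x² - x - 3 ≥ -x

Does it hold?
x = 0: LHS = 2·0³ - 3·0² - 0 - 3 = -3, RHS = -0 = 0; -3 ≥ 0 — FAILS

The relation fails at x = 0, so x = 0 is a counterexample.

Answer: No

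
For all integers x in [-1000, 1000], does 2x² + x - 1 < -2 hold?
The claim fails at x = 0:
x = 0: LHS = 2·0² + 0 - 1 = -1; -1 < -2 — FAILS

Because a single integer refutes it, the statement is false.

Answer: False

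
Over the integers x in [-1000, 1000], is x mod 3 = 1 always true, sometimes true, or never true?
Holds at x = 1: LHS = 1 mod 3 = 1; 1 = 1 — holds
Fails at x = 0: LHS = 0 mod 3 = 0; 0 = 1 — FAILS
It is satisfied by some integers in the range but not all.

Answer: Sometimes true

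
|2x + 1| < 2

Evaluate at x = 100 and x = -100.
x = 100: LHS = |2·100 + 1| = |201| = 201; 201 < 2 — FAILS
x = -100: LHS = |2·(-100) + 1| = |-199| = 199; 199 < 2 — FAILS

Answer: No, fails for both x = 100 and x = -100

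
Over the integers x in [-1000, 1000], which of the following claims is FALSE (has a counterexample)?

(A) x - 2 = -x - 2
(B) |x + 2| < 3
(A) x = 1: LHS = 1 - 2 = -1, RHS = -1 - 2 = -3; -1 = -3 — FAILS
(B) x = 1: LHS = |1 + 2| = |3| = 3; 3 < 3 — FAILS

Answer: Both A and B are false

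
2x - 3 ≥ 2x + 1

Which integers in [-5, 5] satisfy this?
Over all integers in [-5, 5], LHS − RHS is largest at x = 0, where it equals -4:
x = 0: LHS = 2·0 - 3 = -3, RHS = 2·0 + 1 = 1; -3 ≥ 1 — FAILS
At the ends of the range:
x = -5: LHS = 2·(-5) - 3 = -13, RHS = 2·(-5) + 1 = -9; -13 ≥ -9 — FAILS
x = 5: LHS = 2·5 - 3 = 7, RHS = 2·5 + 1 = 11; 7 ≥ 11 — FAILS
Hence LHS − RHS is never zero or positive, i.e. LHS < RHS throughout, so the claimed relation (≥) fails for every integer in [-5, 5].

Answer: None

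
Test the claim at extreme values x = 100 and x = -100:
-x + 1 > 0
x = 100: LHS = -100 + 1 = -99; -99 > 0 — FAILS
x = -100: LHS = -(-100) + 1 = 101; 101 > 0 — holds

Answer: Partially: fails for x = 100, holds for x = -100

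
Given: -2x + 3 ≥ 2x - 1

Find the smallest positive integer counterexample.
Testing positive integers:
x = 1: LHS = -2·1 + 3 = 1, RHS = 2·1 - 1 = 1; 1 ≥ 1 — holds
x = 2: LHS = -2·2 + 3 = -1, RHS = 2·2 - 1 = 3; -1 ≥ 3 — FAILS  ← smallest positive counterexample

Answer: x = 2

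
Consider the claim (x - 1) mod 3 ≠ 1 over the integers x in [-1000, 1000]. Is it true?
The claim fails at x = -1:
x = -1: LHS = ((-1) - 1) mod 3 = (-2) mod 3 = 1; 1 ≠ 1 — FAILS

Because a single integer refutes it, the statement is false.

Answer: False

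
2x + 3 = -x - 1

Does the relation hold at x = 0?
x = 0: LHS = 2·0 + 3 = 3, RHS = -0 - 1 = -1; 3 = -1 — FAILS

The relation fails at x = 0, so x = 0 is a counterexample.

Answer: No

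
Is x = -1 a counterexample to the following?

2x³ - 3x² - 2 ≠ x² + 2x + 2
Substitute x = -1 into the relation:
x = -1: LHS = 2·(-1)³ - 3·(-1)² - 2 = -7, RHS = (-1)² + 2·(-1) + 2 = 1; -7 ≠ 1 — holds

The relation holds at x = -1, so it is not a counterexample.

Answer: No, x = -1 is not a counterexample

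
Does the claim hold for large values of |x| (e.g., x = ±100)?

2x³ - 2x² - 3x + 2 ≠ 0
x = 100: LHS = 2·100³ - 2·100² - 3·100 + 2 = 1979702; 1979702 ≠ 0 — holds
x = -100: LHS = 2·(-100)³ - 2·(-100)² - 3·(-100) + 2 = -2019698; -2019698 ≠ 0 — holds

Answer: Yes, holds for both x = 100 and x = -100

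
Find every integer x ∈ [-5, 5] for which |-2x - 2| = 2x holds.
Over all integers in [-5, 5], LHS − RHS is always positive; it is smallest at x = 0, where it equals 2:
x = 0: LHS = |-2·0 - 2| = |-2| = 2, RHS = 2·0 = 0; 2 = 0 — FAILS
At the ends of the range:
x = -5: LHS = |-2·(-5) - 2| = |8| = 8, RHS = 2·(-5) = -10; 8 = -10 — FAILS
x = 5: LHS = |-2·5 - 2| = |-12| = 12, RHS = 2·5 = 10; 12 = 10 — FAILS
Hence LHS − RHS is never 0, i.e. the two sides are never equal, so the claimed relation (=) fails for every integer in [-5, 5].

Answer: None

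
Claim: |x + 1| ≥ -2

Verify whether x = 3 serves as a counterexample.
Substitute x = 3 into the relation:
x = 3: LHS = |3 + 1| = |4| = 4; 4 ≥ -2 — holds

The relation holds at x = 3, so it is not a counterexample.

Answer: No, x = 3 is not a counterexample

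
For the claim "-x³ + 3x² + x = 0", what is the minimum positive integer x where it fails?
Testing positive integers:
x = 1: LHS = -1³ + 3·1² + 1 = 3; 3 = 0 — FAILS  ← smallest positive counterexample

Answer: x = 1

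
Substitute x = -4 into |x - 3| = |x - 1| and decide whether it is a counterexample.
Substitute x = -4 into the relation:
x = -4: LHS = |(-4) - 3| = |-7| = 7, RHS = |(-4) - 1| = |-5| = 5; 7 = 5 — FAILS

Since the claim fails at x = -4, this value is a counterexample.

Answer: Yes, x = -4 is a counterexample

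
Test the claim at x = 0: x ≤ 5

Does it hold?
x = 0: 0 ≤ 5 — holds

The relation is satisfied at x = 0.

Answer: Yes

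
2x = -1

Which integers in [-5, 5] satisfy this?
Track d = LHS − RHS over the integers in [-5, 5]. Equality would need d = 0, but d changes sign only between consecutive integers, jumping over 0:
x = -1: LHS = 2·(-1) = -2; -2 = -1 — FAILS  (d = -1)
x = 0: LHS = 2·0 = 0; 0 = -1 — FAILS  (d = 1)
Away from these crossings d keeps a constant sign, and checking every integer in [-5, 5] confirms d ≠ 0 throughout. Hence the two sides are never equal, so the claimed relation (=) fails for every integer in [-5, 5].

Answer: None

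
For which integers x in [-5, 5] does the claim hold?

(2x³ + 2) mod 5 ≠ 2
Holds for: {-4, -3, -2, -1, 1, 2, 3, 4}
Fails for: {-5, 0, 5}

Answer: {-4, -3, -2, -1, 1, 2, 3, 4}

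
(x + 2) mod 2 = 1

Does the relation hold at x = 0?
x = 0: LHS = (0 + 2) mod 2 = 2 mod 2 = 0; 0 = 1 — FAILS

The relation fails at x = 0, so x = 0 is a counterexample.

Answer: No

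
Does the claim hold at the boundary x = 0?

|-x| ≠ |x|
x = 0: LHS = |-0| = |0| = 0, RHS = |0| = 0; 0 ≠ 0 — FAILS

The relation fails at x = 0, so x = 0 is a counterexample.

Answer: No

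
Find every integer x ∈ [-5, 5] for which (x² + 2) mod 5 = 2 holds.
Holds for: {-5, 0, 5}
Fails for: {-4, -3, -2, -1, 1, 2, 3, 4}

Answer: {-5, 0, 5}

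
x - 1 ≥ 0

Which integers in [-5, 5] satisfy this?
Holds for: {1, 2, 3, 4, 5}
Fails for: {-5, -4, -3, -2, -1, 0}

Answer: {1, 2, 3, 4, 5}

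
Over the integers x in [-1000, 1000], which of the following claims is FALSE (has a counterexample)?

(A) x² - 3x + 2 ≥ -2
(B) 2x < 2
(A) Over all integers in [-1000, 1000], LHS − RHS is smallest at x = 1, where it equals 2:
x = 1: LHS = 1² - 3·1 + 2 = 0; 0 ≥ -2 — holds
At the ends of the range:
x = -1000: LHS = (-1000)² - 3·(-1000) + 2 = 1003002; 1003002 ≥ -2 — holds
x = 1000: LHS = 1000² - 3·1000 + 2 = 997002; 997002 ≥ -2 — holds
Hence LHS − RHS is never negative, i.e. LHS ≥ RHS throughout, so the relation holds for every integer in [-1000, 1000].

(B) x = 1: LHS = 2·1 = 2; 2 < 2 — FAILS

Only (B) has a counterexample.

Answer: B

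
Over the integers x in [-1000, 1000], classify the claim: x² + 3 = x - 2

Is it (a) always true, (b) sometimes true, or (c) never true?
Over all integers in [-1000, 1000], LHS − RHS is always positive; it is smallest at x = 0, where it equals 5:
x = 0: LHS = 0² + 3 = 3, RHS = 0 - 2 = -2; 3 = -2 — FAILS
At the ends of the range:
x = -1000: LHS = (-1000)² + 3 = 1000003, RHS = (-1000) - 2 = -1002; 1000003 = -1002 — FAILS
x = 1000: LHS = 1000² + 3 = 1000003, RHS = 1000 - 2 = 998; 1000003 = 998 — FAILS
Hence LHS − RHS is never 0, i.e. the two sides are never equal, so the claimed relation (=) fails for every integer in [-1000, 1000].

No integer in the range satisfies it.

Answer: Never true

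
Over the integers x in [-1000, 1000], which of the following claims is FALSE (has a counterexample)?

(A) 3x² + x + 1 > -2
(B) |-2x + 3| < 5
(A) Over all integers in [-1000, 1000], LHS − RHS is smallest at x = 0, where it equals 3:
x = 0: LHS = 3·0² + 0 + 1 = 1; 1 > -2 — holds
At the ends of the range:
x = -1000: LHS = 3·(-1000)² + (-1000) + 1 = 2999001; 2999001 > -2 — holds
x = 1000: LHS = 3·1000² + 1000 + 1 = 3001001; 3001001 > -2 — holds
Hence LHS − RHS is never zero or negative, i.e. LHS > RHS throughout, so the relation holds for every integer in [-1000, 1000].

(B) x = -1: LHS = |-2·(-1) + 3| = |5| = 5; 5 < 5 — FAILS

Only (B) has a counterexample.

Answer: B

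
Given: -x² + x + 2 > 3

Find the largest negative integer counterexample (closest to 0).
Testing negative integers from -1 downward:
x = -1: LHS = -(-1)² + (-1) + 2 = 0; 0 > 3 — FAILS  ← closest negative counterexample to 0

Answer: x = -1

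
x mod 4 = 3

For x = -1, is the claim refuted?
Substitute x = -1 into the relation:
x = -1: LHS = (-1) mod 4 = 3; 3 = 3 — holds

The claim holds here, so x = -1 is not a counterexample. (A counterexample exists elsewhere, e.g. x = 0.)

Answer: No, x = -1 is not a counterexample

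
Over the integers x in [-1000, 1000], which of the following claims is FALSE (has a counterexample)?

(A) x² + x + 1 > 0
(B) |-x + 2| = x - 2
(A) Over all integers in [-1000, 1000], LHS − RHS is smallest at x = 0, where it equals 1:
x = 0: LHS = 0² + 0 + 1 = 1; 1 > 0 — holds
At the ends of the range:
x = -1000: LHS = (-1000)² + (-1000) + 1 = 999001; 999001 > 0 — holds
x = 1000: LHS = 1000² + 1000 + 1 = 1001001; 1001001 > 0 — holds
Hence LHS − RHS is never zero or negative, i.e. LHS > RHS throughout, so the relation holds for every integer in [-1000, 1000].

(B) x = 0: LHS = |-0 + 2| = |2| = 2, RHS = 0 - 2 = -2; 2 = -2 — FAILS

Only (B) has a counterexample.

Answer: B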